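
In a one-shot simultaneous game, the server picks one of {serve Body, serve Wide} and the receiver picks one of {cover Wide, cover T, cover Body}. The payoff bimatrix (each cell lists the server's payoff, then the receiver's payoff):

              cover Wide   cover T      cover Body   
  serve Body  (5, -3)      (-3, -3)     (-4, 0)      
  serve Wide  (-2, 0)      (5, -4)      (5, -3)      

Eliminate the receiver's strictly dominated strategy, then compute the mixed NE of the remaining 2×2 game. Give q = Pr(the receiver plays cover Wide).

The receiver's strategy cover T is strictly dominated by cover Body: 0 > -3 and -3 > -4. Eliminate cover T.
For the server to be willing to mix, the server must be indifferent between serve Body and serve Wide, which pins down the receiver's mix.
  the server's payoff to serve Body: q·5 + (1−q)·(-4) = 9q - 4
  the server's payoff to serve Wide: q·(-2) + (1−q)·5 = -7q + 5
  9q - 4 = -7q + 5  ⇒  16q = 9  ⇒  q = 9/16.

q = 9/16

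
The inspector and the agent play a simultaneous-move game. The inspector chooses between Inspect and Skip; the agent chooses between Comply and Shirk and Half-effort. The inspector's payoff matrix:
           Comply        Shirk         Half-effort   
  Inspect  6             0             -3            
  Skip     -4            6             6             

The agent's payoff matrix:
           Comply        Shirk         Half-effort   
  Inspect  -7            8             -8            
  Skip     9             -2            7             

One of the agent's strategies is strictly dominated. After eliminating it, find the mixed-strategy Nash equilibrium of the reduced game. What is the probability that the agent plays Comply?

q = 3/8

The agent's strategy Half-effort is strictly dominated by Comply: -7 > -8 and 9 > 7. Eliminate Half-effort.
Set the inspector's expected payoff from Inspect equal to that from Skip:
  the inspector's expected payoff from Inspect: q·6 + (1−q)·0 = 6q
  the inspector's expected payoff from Skip: q·(-4) + (1−q)·6 = -10q + 6
  6q = -10q + 6  ⇒  16q = 6  ⇒  q = 3/8.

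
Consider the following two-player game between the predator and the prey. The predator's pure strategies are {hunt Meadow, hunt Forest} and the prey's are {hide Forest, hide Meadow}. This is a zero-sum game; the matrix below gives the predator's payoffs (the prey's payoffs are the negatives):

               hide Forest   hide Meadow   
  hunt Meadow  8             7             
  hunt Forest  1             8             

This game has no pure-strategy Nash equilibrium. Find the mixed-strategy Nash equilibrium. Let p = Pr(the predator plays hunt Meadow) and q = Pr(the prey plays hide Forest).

The prey's indifference between hide Forest and hide Meadow determines the predator's mixing probability p:
  the prey's payoff to hide Forest: p·(-8) + (1−p)·(-1) = -7p - 1
  the prey's payoff to hide Meadow: p·(-7) + (1−p)·(-8) = p - 8
  -7p - 1 = p - 8  ⇒  -8p = -7  ⇒  p = 7/8.
Set the predator's expected payoff from hunt Meadow equal to that from hunt Forest:
  the predator's payoff from hunt Meadow: q·8 + (1−q)·7 = q + 7
  the predator's payoff from hunt Forest: q·1 + (1−q)·8 = -7q + 8
  q + 7 = -7q + 8  ⇒  8q = 1  ⇒  q = 1/8.

p = 7/8, q = 1/8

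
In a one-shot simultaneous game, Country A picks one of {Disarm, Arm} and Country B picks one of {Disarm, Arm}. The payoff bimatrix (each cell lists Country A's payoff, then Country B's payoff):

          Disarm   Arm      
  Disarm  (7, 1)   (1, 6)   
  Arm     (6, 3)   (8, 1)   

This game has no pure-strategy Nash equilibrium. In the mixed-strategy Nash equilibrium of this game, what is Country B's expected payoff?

17/7

In a mixed equilibrium Country B is indifferent between Disarm and Arm; this condition fixes p.
  Country B's payoff from Disarm: p·1 + (1−p)·3 = -2p + 3
  Country B's payoff from Arm: p·6 + (1−p)·1 = 5p + 1
  -2p + 3 = 5p + 1  ⇒  -7p = -2  ⇒  p = 2/7.
At equilibrium Country B is indifferent across columns, so Country B's payoff equals the payoff from Disarm: (2/7)·1 + (5/7)·3 = 17/7.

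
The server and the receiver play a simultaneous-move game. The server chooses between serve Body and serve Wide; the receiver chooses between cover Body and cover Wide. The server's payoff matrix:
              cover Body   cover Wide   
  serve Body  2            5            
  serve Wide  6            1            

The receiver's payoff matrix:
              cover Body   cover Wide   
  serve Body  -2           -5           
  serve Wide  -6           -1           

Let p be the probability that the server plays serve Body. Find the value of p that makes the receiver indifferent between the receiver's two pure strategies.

p = 5/8

Set the receiver's expected payoff from cover Body equal to that from cover Wide:
  the receiver's payoff from cover Body: p·(-2) + (1−p)·(-6) = 4p - 6
  the receiver's payoff from cover Wide: p·(-5) + (1−p)·(-1) = -4p - 1
  4p - 6 = -4p - 1  ⇒  8p = 5  ⇒  p = 5/8.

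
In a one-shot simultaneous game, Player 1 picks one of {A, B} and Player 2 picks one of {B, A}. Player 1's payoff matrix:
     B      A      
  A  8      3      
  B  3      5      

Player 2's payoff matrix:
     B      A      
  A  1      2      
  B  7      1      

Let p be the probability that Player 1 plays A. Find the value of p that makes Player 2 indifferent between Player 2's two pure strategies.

p = 6/7

In a mixed equilibrium Player 2 is indifferent between B and A; this condition fixes p.
  Player 2's expected payoff from B: p·1 + (1−p)·7 = -6p + 7
  Player 2's expected payoff from A: p·2 + (1−p)·1 = p + 1
  -6p + 7 = p + 1  ⇒  -7p = -6  ⇒  p = 6/7.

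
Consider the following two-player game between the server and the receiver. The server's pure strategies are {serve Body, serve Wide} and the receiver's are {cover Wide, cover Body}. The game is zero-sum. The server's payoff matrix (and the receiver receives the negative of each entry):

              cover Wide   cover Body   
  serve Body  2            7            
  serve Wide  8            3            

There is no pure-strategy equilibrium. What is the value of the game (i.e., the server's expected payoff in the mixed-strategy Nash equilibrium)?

v = 5

In a mixed equilibrium the server is indifferent between serve Body and serve Wide; this condition fixes q.
  the server's expected payoff from serve Body: q·2 + (1−q)·7 = -5q + 7
  the server's expected payoff from serve Wide: q·8 + (1−q)·3 = 5q + 3
  -5q + 7 = 5q + 3  ⇒  -10q = -4  ⇒  q = 2/5.
The value is the server's expected payoff against this mix (using serve Body): (2/5)·2 + (3/5)·7 = 5.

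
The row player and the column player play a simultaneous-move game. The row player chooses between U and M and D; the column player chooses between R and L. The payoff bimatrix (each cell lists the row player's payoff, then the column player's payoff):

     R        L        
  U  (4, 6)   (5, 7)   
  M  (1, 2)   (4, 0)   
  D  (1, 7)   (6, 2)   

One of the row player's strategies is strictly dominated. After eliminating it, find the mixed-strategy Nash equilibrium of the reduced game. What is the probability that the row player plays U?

p = 5/6

The row player's strategy M is strictly dominated by U: 4 > 1 and 5 > 4. Eliminate M.
In a mixed equilibrium the column player is indifferent between R and L; this condition fixes p.
  the column player's payoff to R: p·6 + (1−p)·7 = -p + 7
  the column player's payoff to L: p·7 + (1−p)·2 = 5p + 2
  -p + 7 = 5p + 2  ⇒  -6p = -5  ⇒  p = 5/6.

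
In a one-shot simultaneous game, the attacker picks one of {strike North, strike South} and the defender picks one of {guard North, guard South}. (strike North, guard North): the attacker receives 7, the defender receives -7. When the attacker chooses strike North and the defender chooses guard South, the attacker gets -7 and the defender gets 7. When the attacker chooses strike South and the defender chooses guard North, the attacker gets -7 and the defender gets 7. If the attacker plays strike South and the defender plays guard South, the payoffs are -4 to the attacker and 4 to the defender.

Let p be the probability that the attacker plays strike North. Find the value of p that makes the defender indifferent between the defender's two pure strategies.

p = 3/17

In a mixed equilibrium the defender is indifferent between guard North and guard South; this condition fixes p.
  the defender's payoff from guard North: p·(-7) + (1−p)·7 = -14p + 7
  the defender's payoff from guard South: p·7 + (1−p)·4 = 3p + 4
  -14p + 7 = 3p + 4  ⇒  -17p = -3  ⇒  p = 3/17.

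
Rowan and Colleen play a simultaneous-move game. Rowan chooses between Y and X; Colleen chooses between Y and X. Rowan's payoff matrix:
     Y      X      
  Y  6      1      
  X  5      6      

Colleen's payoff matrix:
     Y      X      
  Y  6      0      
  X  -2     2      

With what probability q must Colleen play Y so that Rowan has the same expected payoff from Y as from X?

q = 5/6

Set Rowan's expected payoff from Y equal to that from X:
  Rowan's payoff from Y: q·6 + (1−q)·1 = 5q + 1
  Rowan's payoff from X: q·5 + (1−q)·6 = -q + 6
  5q + 1 = -q + 6  ⇒  6q = 5  ⇒  q = 5/6.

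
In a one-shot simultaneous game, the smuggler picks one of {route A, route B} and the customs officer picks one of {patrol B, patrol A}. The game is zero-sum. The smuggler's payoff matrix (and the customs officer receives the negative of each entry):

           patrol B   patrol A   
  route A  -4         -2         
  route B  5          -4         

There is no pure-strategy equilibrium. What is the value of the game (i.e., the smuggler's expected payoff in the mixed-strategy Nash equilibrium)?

v = -26/11

In a mixed equilibrium the smuggler is indifferent between route A and route B; this condition fixes q.
  the smuggler's payoff to route A: q·(-4) + (1−q)·(-2) = -2q - 2
  the smuggler's payoff to route B: q·5 + (1−q)·(-4) = 9q - 4
  -2q - 2 = 9q - 4  ⇒  -11q = -2  ⇒  q = 2/11.
The value is the smuggler's expected payoff against this mix (using route A): (2/11)·(-4) + (9/11)·(-2) = -26/11.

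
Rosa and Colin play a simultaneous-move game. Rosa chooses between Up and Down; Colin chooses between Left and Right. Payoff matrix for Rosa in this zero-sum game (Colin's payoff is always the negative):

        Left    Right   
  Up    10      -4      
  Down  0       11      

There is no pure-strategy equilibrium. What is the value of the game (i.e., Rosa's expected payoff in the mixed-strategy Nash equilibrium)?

Colin's mix must leave Rosa indifferent between Up and Down.
  Rosa's payoff from Up: q·10 + (1−q)·(-4) = 14q - 4
  Rosa's payoff from Down: q·0 + (1−q)·11 = -11q + 11
  14q - 4 = -11q + 11  ⇒  25q = 15  ⇒  q = 3/5.
The value is Rosa's expected payoff against this mix (using Up): (3/5)·10 + (2/5)·(-4) = 22/5.

v = 22/5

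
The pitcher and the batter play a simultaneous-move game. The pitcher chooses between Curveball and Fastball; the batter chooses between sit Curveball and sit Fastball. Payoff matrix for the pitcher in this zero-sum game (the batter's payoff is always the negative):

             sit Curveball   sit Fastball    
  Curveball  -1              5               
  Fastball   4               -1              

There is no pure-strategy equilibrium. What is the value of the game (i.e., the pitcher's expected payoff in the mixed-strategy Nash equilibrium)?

In a mixed equilibrium the pitcher is indifferent between Curveball and Fastball; this condition fixes q.
  the pitcher's payoff to Curveball: q·(-1) + (1−q)·5 = -6q + 5
  the pitcher's payoff to Fastball: q·4 + (1−q)·(-1) = 5q - 1
  -6q + 5 = 5q - 1  ⇒  -11q = -6  ⇒  q = 6/11.
The value is the pitcher's expected payoff against this mix (using Curveball): (6/11)·(-1) + (5/11)·5 = 19/11.

v = 19/11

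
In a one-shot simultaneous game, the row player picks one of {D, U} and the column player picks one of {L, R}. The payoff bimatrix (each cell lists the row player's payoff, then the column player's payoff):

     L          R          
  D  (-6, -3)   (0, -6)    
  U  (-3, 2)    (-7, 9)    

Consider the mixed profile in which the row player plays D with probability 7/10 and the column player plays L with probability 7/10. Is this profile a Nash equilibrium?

Check the column player's indifference given the row player's mix p = 7/10:
  payoff from L = -3/2; payoff from R = -3/2 — equal.
Check the row player's indifference given the column player's mix q = 7/10:
  payoff from D = -21/5; payoff from U = -21/5 — equal.
Both players are indifferent, so neither can profitably deviate.

Yes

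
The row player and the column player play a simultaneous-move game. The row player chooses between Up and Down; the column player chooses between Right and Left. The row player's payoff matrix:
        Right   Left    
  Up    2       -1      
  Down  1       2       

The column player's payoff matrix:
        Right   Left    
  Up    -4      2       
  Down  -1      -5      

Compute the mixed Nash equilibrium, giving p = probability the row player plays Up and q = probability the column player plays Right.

p = 2/5, q = 3/4

The row player's mix must leave the column player indifferent between Right and Left.
  the column player's payoff to Right: p·(-4) + (1−p)·(-1) = -3p - 1
  the column player's payoff to Left: p·2 + (1−p)·(-5) = 7p - 5
  -3p - 1 = 7p - 5  ⇒  -10p = -4  ⇒  p = 2/5.
Set the row player's expected payoff from Up equal to that from Down:
  the row player's payoff from Up: q·2 + (1−q)·(-1) = 3q - 1
  the row player's payoff from Down: q·1 + (1−q)·2 = -q + 2
  3q - 1 = -q + 2  ⇒  4q = 3  ⇒  q = 3/4.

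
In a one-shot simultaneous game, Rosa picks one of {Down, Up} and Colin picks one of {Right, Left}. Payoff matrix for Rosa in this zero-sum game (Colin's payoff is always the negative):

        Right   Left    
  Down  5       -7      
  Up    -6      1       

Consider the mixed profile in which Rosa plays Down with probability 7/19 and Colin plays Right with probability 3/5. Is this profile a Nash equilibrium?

Given Colin's mix q = 3/5, Rosa's payoff from Down is 1/5 but from Up is -16/5. Rosa strictly prefers Down, so Rosa would not mix.
So the proposed profile is not a Nash equilibrium.

No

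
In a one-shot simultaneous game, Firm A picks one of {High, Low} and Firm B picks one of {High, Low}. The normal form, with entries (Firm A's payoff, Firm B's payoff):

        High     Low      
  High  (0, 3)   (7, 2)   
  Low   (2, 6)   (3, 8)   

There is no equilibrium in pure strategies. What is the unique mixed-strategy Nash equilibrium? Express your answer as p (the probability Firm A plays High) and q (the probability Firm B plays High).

p = 2/3, q = 2/3

Set Firm B's expected payoff from High equal to that from Low:
  Firm B's payoff from High: p·3 + (1−p)·6 = -3p + 6
  Firm B's payoff from Low: p·2 + (1−p)·8 = -6p + 8
  -3p + 6 = -6p + 8  ⇒  3p = 2  ⇒  p = 2/3.
Firm A's indifference between High and Low determines Firm B's mixing probability q:
  Firm A's expected payoff from High: q·0 + (1−q)·7 = -7q + 7
  Firm A's expected payoff from Low: q·2 + (1−q)·3 = -q + 3
  -7q + 7 = -q + 3  ⇒  -6q = -4  ⇒  q = 2/3.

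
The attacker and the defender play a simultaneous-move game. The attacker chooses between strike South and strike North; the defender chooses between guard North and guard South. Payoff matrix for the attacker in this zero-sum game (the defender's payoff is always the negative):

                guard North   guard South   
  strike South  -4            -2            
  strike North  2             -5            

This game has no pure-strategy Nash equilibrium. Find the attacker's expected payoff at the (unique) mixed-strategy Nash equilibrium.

In a mixed equilibrium the attacker is indifferent between strike South and strike North; this condition fixes q.
  the attacker's payoff from strike South: q·(-4) + (1−q)·(-2) = -2q - 2
  the attacker's payoff from strike North: q·2 + (1−q)·(-5) = 7q - 5
  -2q - 2 = 7q - 5  ⇒  -9q = -3  ⇒  q = 1/3.
At equilibrium the attacker is indifferent across rows, so the attacker's payoff equals the payoff from strike South: (1/3)·(-4) + (2/3)·(-2) = -8/3.

-8/3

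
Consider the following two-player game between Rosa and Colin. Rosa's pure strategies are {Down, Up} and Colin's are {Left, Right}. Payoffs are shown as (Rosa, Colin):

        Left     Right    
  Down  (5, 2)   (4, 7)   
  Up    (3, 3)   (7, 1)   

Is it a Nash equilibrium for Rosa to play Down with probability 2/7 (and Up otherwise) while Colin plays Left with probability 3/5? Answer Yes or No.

Yes

Check Colin's indifference given Rosa's mix p = 2/7:
  payoff from Left = 19/7; payoff from Right = 19/7 — equal.
Check Rosa's indifference given Colin's mix q = 3/5:
  payoff from Down = 23/5; payoff from Up = 23/5 — equal.
Both players are indifferent, so neither can profitably deviate.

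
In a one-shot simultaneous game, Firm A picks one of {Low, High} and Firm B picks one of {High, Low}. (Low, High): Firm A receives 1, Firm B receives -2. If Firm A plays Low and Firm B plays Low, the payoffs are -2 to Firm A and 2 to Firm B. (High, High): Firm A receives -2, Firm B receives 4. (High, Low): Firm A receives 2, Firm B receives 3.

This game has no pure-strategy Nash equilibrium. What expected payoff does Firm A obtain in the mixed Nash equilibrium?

-2/7

In a mixed equilibrium Firm A is indifferent between Low and High; this condition fixes q.
  Firm A's payoff to Low: q·1 + (1−q)·(-2) = 3q - 2
  Firm A's payoff to High: q·(-2) + (1−q)·2 = -4q + 2
  3q - 2 = -4q + 2  ⇒  7q = 4  ⇒  q = 4/7.
At equilibrium Firm A is indifferent across rows, so Firm A's payoff equals the payoff from Low: (4/7)·1 + (3/7)·(-2) = -2/7.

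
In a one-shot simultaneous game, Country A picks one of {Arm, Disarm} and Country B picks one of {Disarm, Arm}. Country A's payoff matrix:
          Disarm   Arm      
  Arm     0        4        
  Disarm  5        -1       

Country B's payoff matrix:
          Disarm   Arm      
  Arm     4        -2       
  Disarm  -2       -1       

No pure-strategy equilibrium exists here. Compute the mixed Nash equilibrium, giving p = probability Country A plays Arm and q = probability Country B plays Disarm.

p = 1/7, q = 1/2

Country A's mix must leave Country B indifferent between Disarm and Arm.
  Country B's payoff to Disarm: p·4 + (1−p)·(-2) = 6p - 2
  Country B's payoff to Arm: p·(-2) + (1−p)·(-1) = -p - 1
  6p - 2 = -p - 1  ⇒  7p = 1  ⇒  p = 1/7.
Country B's mix must leave Country A indifferent between Arm and Disarm.
  Country A's expected payoff from Arm: q·0 + (1−q)·4 = -4q + 4
  Country A's expected payoff from Disarm: q·5 + (1−q)·(-1) = 6q - 1
  -4q + 4 = 6q - 1  ⇒  -10q = -5  ⇒  q = 1/2.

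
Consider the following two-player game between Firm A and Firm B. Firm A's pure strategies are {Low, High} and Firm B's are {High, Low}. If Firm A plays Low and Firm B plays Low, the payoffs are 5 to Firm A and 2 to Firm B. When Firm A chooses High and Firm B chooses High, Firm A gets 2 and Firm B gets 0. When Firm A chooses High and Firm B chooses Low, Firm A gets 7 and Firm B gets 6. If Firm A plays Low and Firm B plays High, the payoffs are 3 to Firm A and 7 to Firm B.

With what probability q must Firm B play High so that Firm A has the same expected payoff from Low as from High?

q = 2/3

Firm A's indifference between Low and High determines Firm B's mixing probability q:
  Firm A's payoff to Low: q·3 + (1−q)·5 = -2q + 5
  Firm A's payoff to High: q·2 + (1−q)·7 = -5q + 7
  -2q + 5 = -5q + 7  ⇒  3q = 2  ⇒  q = 2/3.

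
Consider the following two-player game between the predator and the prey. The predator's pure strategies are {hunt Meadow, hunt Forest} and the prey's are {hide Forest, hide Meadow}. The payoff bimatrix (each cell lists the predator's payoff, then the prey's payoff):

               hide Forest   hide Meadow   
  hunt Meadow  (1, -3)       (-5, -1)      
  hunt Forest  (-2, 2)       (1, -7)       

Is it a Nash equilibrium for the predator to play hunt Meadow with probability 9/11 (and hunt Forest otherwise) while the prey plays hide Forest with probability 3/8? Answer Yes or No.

Given the prey's mix q = 3/8, the predator's payoff from hunt Meadow is -11/4 but from hunt Forest is -1/8. The predator strictly prefers hunt Forest, so the predator would not mix.
So the proposed profile is not a Nash equilibrium.

No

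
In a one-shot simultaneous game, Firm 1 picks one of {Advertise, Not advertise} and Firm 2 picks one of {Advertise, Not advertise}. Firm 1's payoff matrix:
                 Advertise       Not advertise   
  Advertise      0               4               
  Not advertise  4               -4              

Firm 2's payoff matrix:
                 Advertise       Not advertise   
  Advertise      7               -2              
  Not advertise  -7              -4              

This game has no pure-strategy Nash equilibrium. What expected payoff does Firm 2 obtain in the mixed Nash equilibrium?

-7/2

Firm 2's indifference between Advertise and Not advertise determines Firm 1's mixing probability p:
  Firm 2's payoff from Advertise: p·7 + (1−p)·(-7) = 14p - 7
  Firm 2's payoff from Not advertise: p·(-2) + (1−p)·(-4) = 2p - 4
  14p - 7 = 2p - 4  ⇒  12p = 3  ⇒  p = 1/4.
At equilibrium Firm 2 is indifferent across columns, so Firm 2's payoff equals the payoff from Advertise: (1/4)·7 + (3/4)·(-7) = -7/2.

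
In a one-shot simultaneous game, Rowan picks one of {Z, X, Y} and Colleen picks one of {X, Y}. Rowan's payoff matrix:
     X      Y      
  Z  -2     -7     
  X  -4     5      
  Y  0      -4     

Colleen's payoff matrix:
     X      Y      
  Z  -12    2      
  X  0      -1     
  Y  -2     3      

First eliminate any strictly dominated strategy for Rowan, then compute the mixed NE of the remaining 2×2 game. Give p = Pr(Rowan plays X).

Rowan's strategy Z is strictly dominated by Y: 0 > -2 and -4 > -7. Eliminate Z.
Colleen's indifference between X and Y determines Rowan's mixing probability p:
  Colleen's payoff to X: p·0 + (1−p)·(-2) = 2p - 2
  Colleen's payoff to Y: p·(-1) + (1−p)·3 = -4p + 3
  2p - 2 = -4p + 3  ⇒  6p = 5  ⇒  p = 5/6.

p = 5/6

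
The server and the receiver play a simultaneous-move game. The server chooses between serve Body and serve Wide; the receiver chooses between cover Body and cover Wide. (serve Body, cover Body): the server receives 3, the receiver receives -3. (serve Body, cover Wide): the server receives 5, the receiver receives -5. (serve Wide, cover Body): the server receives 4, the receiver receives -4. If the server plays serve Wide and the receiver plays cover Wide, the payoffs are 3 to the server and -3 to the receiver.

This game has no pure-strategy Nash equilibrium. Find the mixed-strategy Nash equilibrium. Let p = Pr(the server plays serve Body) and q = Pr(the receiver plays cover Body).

p = 1/3, q = 2/3

In a mixed equilibrium the receiver is indifferent between cover Body and cover Wide; this condition fixes p.
  the receiver's payoff from cover Body: p·(-3) + (1−p)·(-4) = p - 4
  the receiver's payoff from cover Wide: p·(-5) + (1−p)·(-3) = -2p - 3
  p - 4 = -2p - 3  ⇒  3p = 1  ⇒  p = 1/3.
For the server to be willing to mix, the server must be indifferent between serve Body and serve Wide, which pins down the receiver's mix.
  the server's payoff from serve Body: q·3 + (1−q)·5 = -2q + 5
  the server's payoff from serve Wide: q·4 + (1−q)·3 = q + 3
  -2q + 5 = q + 3  ⇒  -3q = -2  ⇒  q = 2/3.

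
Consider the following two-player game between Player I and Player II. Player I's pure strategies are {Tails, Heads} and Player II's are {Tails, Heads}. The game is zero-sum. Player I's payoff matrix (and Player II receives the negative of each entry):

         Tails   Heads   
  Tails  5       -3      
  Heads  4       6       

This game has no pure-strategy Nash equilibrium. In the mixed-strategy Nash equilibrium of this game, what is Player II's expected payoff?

-21/5

Set Player II's expected payoff from Tails equal to that from Heads:
  Player II's payoff from Tails: p·(-5) + (1−p)·(-4) = -p - 4
  Player II's payoff from Heads: p·3 + (1−p)·(-6) = 9p - 6
  -p - 4 = 9p - 6  ⇒  -10p = -2  ⇒  p = 1/5.
At equilibrium Player II is indifferent across columns, so Player II's payoff equals the payoff from Tails: (1/5)·(-5) + (4/5)·(-4) = -21/5.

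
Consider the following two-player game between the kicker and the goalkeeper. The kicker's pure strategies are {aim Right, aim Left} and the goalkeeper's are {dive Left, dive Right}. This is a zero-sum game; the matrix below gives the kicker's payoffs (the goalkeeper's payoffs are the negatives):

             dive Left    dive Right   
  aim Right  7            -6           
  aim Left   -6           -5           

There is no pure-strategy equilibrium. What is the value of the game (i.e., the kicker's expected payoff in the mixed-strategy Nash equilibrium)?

In a mixed equilibrium the kicker is indifferent between aim Right and aim Left; this condition fixes q.
  the kicker's payoff to aim Right: q·7 + (1−q)·(-6) = 13q - 6
  the kicker's payoff to aim Left: q·(-6) + (1−q)·(-5) = -q - 5
  13q - 6 = -q - 5  ⇒  14q = 1  ⇒  q = 1/14.
The value is the kicker's expected payoff against this mix (using aim Right): (1/14)·7 + (13/14)·(-6) = -71/14.

v = -71/14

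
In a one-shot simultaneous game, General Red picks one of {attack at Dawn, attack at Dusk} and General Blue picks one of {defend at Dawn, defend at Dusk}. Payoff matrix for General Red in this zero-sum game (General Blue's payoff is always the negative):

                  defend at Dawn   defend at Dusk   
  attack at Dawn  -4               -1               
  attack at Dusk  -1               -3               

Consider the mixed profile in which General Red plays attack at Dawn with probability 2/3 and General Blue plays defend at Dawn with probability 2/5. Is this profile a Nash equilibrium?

Given General Red's mix p = 2/3, General Blue's payoff from defend at Dawn is 3 but from defend at Dusk is 5/3. General Blue strictly prefers defend at Dawn, so General Blue would not mix.
So the proposed profile is not a Nash equilibrium.

No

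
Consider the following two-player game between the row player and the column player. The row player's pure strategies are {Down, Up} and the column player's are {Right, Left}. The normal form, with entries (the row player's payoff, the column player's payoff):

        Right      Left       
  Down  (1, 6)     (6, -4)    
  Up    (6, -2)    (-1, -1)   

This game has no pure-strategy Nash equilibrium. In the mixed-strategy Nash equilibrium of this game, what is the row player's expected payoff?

37/12

In a mixed equilibrium the row player is indifferent between Down and Up; this condition fixes q.
  the row player's payoff from Down: q·1 + (1−q)·6 = -5q + 6
  the row player's payoff from Up: q·6 + (1−q)·(-1) = 7q - 1
  -5q + 6 = 7q - 1  ⇒  -12q = -7  ⇒  q = 7/12.
At equilibrium the row player is indifferent across rows, so the row player's payoff equals the payoff from Down: (7/12)·1 + (5/12)·6 = 37/12.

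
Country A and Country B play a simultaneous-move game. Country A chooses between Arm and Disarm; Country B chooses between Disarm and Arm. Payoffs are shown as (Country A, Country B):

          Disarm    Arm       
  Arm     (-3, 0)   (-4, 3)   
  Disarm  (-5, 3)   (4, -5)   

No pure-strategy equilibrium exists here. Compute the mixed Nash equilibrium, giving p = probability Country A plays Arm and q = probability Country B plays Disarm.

For Country B to be willing to mix, Country B must be indifferent between Disarm and Arm, which pins down Country A's mix.
  Country B's payoff from Disarm: p·0 + (1−p)·3 = -3p + 3
  Country B's payoff from Arm: p·3 + (1−p)·(-5) = 8p - 5
  -3p + 3 = 8p - 5  ⇒  -11p = -8  ⇒  p = 8/11.
For Country A to be willing to mix, Country A must be indifferent between Arm and Disarm, which pins down Country B's mix.
  Country A's payoff to Arm: q·(-3) + (1−q)·(-4) = q - 4
  Country A's payoff to Disarm: q·(-5) + (1−q)·4 = -9q + 4
  q - 4 = -9q + 4  ⇒  10q = 8  ⇒  q = 4/5.

p = 8/11, q = 4/5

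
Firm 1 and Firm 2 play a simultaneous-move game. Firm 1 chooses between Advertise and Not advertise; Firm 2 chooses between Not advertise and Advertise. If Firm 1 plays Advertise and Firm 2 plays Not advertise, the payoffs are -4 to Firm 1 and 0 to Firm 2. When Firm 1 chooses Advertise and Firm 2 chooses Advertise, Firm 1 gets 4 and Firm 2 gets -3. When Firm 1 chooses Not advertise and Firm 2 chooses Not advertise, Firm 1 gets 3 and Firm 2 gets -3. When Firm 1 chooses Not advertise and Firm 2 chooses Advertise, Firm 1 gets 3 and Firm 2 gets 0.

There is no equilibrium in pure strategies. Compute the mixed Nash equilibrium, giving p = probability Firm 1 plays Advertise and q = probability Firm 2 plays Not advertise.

In a mixed equilibrium Firm 2 is indifferent between Not advertise and Advertise; this condition fixes p.
  Firm 2's expected payoff from Not advertise: p·0 + (1−p)·(-3) = 3p - 3
  Firm 2's expected payoff from Advertise: p·(-3) + (1−p)·0 = -3p
  3p - 3 = -3p  ⇒  6p = 3  ⇒  p = 1/2.
Firm 2's mix must leave Firm 1 indifferent between Advertise and Not advertise.
  Firm 1's payoff from Advertise: q·(-4) + (1−q)·4 = -8q + 4
  Firm 1's payoff from Not advertise: q·3 + (1−q)·3 = 3
  -8q + 4 = 3  ⇒  -8q = -1  ⇒  q = 1/8.

p = 1/2, q = 1/8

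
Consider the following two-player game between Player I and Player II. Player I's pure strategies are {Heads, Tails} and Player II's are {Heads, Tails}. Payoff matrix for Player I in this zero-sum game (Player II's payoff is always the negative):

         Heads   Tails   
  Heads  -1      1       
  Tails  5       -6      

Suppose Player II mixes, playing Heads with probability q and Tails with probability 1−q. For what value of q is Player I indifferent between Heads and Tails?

Player II's mix must leave Player I indifferent between Heads and Tails.
  Player I's payoff to Heads: q·(-1) + (1−q)·1 = -2q + 1
  Player I's payoff to Tails: q·5 + (1−q)·(-6) = 11q - 6
  -2q + 1 = 11q - 6  ⇒  -13q = -7  ⇒  q = 7/13.

q = 7/13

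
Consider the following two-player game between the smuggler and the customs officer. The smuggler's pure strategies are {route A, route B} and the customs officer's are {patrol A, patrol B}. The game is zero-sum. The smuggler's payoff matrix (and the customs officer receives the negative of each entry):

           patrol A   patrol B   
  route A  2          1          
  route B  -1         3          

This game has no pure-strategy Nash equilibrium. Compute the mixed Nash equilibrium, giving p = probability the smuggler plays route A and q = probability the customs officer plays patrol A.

p = 4/5, q = 2/5

The smuggler's mix must leave the customs officer indifferent between patrol A and patrol B.
  the customs officer's payoff from patrol A: p·(-2) + (1−p)·1 = -3p + 1
  the customs officer's payoff from patrol B: p·(-1) + (1−p)·(-3) = 2p - 3
  -3p + 1 = 2p - 3  ⇒  -5p = -4  ⇒  p = 4/5.
The smuggler's indifference between route A and route B determines the customs officer's mixing probability q:
  the smuggler's payoff to route A: q·2 + (1−q)·1 = q + 1
  the smuggler's payoff to route B: q·(-1) + (1−q)·3 = -4q + 3
  q + 1 = -4q + 3  ⇒  5q = 2  ⇒  q = 2/5.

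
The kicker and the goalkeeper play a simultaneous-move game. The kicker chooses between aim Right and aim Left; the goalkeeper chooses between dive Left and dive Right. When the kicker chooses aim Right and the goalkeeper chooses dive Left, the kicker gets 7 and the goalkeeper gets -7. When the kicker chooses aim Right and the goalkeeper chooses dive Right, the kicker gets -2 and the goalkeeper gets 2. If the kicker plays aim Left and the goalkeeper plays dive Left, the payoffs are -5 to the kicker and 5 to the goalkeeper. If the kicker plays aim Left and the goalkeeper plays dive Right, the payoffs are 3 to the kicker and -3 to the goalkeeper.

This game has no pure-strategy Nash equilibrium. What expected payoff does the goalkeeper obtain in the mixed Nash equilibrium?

The kicker's mix must leave the goalkeeper indifferent between dive Left and dive Right.
  the goalkeeper's payoff from dive Left: p·(-7) + (1−p)·5 = -12p + 5
  the goalkeeper's payoff from dive Right: p·2 + (1−p)·(-3) = 5p - 3
  -12p + 5 = 5p - 3  ⇒  -17p = -8  ⇒  p = 8/17.
At equilibrium the goalkeeper is indifferent across columns, so the goalkeeper's payoff equals the payoff from dive Left: (8/17)·(-7) + (9/17)·5 = -11/17.

-11/17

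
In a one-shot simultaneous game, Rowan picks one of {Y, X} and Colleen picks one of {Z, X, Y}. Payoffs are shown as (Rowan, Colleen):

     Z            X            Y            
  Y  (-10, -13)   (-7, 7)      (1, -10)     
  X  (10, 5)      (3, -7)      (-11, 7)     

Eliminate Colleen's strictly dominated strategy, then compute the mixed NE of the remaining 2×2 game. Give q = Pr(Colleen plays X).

q = 6/11

Colleen's strategy Z is strictly dominated by Y: -10 > -13 and 7 > 5. Eliminate Z.
Colleen's mix must leave Rowan indifferent between Y and X.
  Rowan's expected payoff from Y: q·(-7) + (1−q)·1 = -8q + 1
  Rowan's expected payoff from X: q·3 + (1−q)·(-11) = 14q - 11
  -8q + 1 = 14q - 11  ⇒  -22q = -12  ⇒  q = 6/11.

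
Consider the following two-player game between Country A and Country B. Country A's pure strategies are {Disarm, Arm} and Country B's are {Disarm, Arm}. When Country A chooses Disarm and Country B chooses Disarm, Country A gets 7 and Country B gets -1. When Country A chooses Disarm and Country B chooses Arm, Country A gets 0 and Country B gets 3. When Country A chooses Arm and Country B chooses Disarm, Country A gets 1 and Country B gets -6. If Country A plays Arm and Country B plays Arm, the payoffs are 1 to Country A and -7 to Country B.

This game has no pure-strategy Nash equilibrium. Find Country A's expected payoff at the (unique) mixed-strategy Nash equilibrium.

In a mixed equilibrium Country A is indifferent between Disarm and Arm; this condition fixes q.
  Country A's expected payoff from Disarm: q·7 + (1−q)·0 = 7q
  Country A's expected payoff from Arm: q·1 + (1−q)·1 = 1
  7q = 1  ⇒  7q = 1  ⇒  q = 1/7.
At equilibrium Country A is indifferent across rows, so Country A's payoff equals the payoff from Disarm: (1/7)·7 + (6/7)·0 = 1.

1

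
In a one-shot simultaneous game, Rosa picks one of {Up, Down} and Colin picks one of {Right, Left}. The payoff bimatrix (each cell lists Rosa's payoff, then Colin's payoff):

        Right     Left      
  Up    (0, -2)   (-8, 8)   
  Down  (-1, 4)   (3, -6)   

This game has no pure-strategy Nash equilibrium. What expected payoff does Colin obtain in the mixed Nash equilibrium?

1

In a mixed equilibrium Colin is indifferent between Right and Left; this condition fixes p.
  Colin's expected payoff from Right: p·(-2) + (1−p)·4 = -6p + 4
  Colin's expected payoff from Left: p·8 + (1−p)·(-6) = 14p - 6
  -6p + 4 = 14p - 6  ⇒  -20p = -10  ⇒  p = 1/2.
At equilibrium Colin is indifferent across columns, so Colin's payoff equals the payoff from Right: (1/2)·(-2) + (1/2)·4 = 1.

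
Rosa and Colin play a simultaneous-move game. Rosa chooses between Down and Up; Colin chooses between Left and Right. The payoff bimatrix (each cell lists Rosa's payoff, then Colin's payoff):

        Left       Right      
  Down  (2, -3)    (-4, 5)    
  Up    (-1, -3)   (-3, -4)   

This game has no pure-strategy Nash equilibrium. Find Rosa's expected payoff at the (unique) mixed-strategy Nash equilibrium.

-5/2

Rosa's indifference between Down and Up determines Colin's mixing probability q:
  Rosa's payoff from Down: q·2 + (1−q)·(-4) = 6q - 4
  Rosa's payoff from Up: q·(-1) + (1−q)·(-3) = 2q - 3
  6q - 4 = 2q - 3  ⇒  4q = 1  ⇒  q = 1/4.
At equilibrium Rosa is indifferent across rows, so Rosa's payoff equals the payoff from Down: (1/4)·2 + (3/4)·(-4) = -5/2.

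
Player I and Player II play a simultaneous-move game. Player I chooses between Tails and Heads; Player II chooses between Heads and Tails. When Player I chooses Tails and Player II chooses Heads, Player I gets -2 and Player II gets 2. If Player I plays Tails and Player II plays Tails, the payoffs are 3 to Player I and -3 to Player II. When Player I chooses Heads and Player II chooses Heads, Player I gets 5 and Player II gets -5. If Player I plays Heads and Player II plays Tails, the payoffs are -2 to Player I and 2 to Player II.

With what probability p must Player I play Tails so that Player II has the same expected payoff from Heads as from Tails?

In a mixed equilibrium Player II is indifferent between Heads and Tails; this condition fixes p.
  Player II's expected payoff from Heads: p·2 + (1−p)·(-5) = 7p - 5
  Player II's expected payoff from Tails: p·(-3) + (1−p)·2 = -5p + 2
  7p - 5 = -5p + 2  ⇒  12p = 7  ⇒  p = 7/12.

p = 7/12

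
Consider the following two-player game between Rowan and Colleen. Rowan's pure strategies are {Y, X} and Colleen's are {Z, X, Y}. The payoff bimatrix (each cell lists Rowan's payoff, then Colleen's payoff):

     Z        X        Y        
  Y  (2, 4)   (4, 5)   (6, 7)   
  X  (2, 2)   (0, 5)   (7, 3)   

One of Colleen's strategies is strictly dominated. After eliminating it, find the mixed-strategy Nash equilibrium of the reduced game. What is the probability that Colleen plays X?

q = 1/5

Colleen's strategy Z is strictly dominated by X: 5 > 4 and 5 > 2. Eliminate Z.
Rowan's indifference between Y and X determines Colleen's mixing probability q:
  Rowan's expected payoff from Y: q·4 + (1−q)·6 = -2q + 6
  Rowan's expected payoff from X: q·0 + (1−q)·7 = -7q + 7
  -2q + 6 = -7q + 7  ⇒  5q = 1  ⇒  q = 1/5.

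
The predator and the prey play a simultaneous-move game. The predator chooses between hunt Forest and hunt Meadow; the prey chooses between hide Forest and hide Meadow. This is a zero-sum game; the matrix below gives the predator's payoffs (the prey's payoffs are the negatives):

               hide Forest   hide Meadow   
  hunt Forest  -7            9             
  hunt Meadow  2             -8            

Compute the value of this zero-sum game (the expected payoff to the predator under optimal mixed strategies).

v = -19/13

Set the predator's expected payoff from hunt Forest equal to that from hunt Meadow:
  the predator's payoff to hunt Forest: q·(-7) + (1−q)·9 = -16q + 9
  the predator's payoff to hunt Meadow: q·2 + (1−q)·(-8) = 10q - 8
  -16q + 9 = 10q - 8  ⇒  -26q = -17  ⇒  q = 17/26.
The value is the predator's expected payoff against this mix (using hunt Forest): (17/26)·(-7) + (9/26)·9 = -19/13.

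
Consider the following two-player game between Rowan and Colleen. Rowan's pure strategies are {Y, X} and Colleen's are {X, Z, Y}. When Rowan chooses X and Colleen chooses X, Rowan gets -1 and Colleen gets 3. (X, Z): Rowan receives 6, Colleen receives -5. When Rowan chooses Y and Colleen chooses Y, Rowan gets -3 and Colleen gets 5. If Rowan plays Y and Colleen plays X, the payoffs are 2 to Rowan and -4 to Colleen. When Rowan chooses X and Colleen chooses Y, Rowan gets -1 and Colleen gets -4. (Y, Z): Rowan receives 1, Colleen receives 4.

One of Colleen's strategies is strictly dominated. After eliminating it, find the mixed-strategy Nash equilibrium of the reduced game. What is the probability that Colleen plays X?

q = 2/5

Colleen's strategy Z is strictly dominated by Y: 5 > 4 and -4 > -5. Eliminate Z.
Colleen's mix must leave Rowan indifferent between Y and X.
  Rowan's payoff to Y: q·2 + (1−q)·(-3) = 5q - 3
  Rowan's payoff to X: q·(-1) + (1−q)·(-1) = -1
  5q - 3 = -1  ⇒  5q = 2  ⇒  q = 2/5.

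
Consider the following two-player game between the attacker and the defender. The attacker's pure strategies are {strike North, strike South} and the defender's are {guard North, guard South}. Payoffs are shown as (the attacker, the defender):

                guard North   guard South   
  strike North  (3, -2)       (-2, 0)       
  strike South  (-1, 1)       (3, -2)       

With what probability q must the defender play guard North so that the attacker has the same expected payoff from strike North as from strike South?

q = 5/9

For the attacker to be willing to mix, the attacker must be indifferent between strike North and strike South, which pins down the defender's mix.
  the attacker's payoff from strike North: q·3 + (1−q)·(-2) = 5q - 2
  the attacker's payoff from strike South: q·(-1) + (1−q)·3 = -4q + 3
  5q - 2 = -4q + 3  ⇒  9q = 5  ⇒  q = 5/9.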